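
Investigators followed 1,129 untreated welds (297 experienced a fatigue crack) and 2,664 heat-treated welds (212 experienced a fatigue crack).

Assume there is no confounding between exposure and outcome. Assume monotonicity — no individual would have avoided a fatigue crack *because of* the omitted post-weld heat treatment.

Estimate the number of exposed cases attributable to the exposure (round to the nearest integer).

about 207 cases

p₁ = P(outcome | exposed) = 297/1129 = 0.26306
p₀ = P(outcome | unexposed) = 212/2664 = 0.07958
PN = (p₁ − p₀)/p₁ = (0.26306 − 0.07958) / 0.26306 ≈ 0.69749.
Attributable cases ≈ PN × (exposed cases) = 0.69749 × 297 ≈ 207.15.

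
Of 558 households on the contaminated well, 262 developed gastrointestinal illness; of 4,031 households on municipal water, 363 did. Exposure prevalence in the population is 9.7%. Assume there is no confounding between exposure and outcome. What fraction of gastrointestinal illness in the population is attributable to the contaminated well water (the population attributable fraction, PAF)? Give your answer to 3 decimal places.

PAF ≈ 0.290

p₁ = P(outcome | exposed) = 262/558 = 0.46953
p₀ = P(outcome | unexposed) = 363/4031 = 0.090052
Overall risk P(Y=1) = π·p₁ + (1−π)·p₀ = 0.097×0.46953 + 0.903×0.090052 = 0.12686.
Under exogeneity, PAF = [P(Y=1) − p₀] / P(Y=1).
PAF = (0.12686 − 0.090052) / 0.12686 ≈ 0.2902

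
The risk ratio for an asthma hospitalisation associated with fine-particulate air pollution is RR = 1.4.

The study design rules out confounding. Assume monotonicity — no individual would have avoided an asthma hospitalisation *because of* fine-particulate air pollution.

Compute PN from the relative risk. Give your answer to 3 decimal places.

PN ≈ 0.286

Under exogeneity and monotonicity, PN = (RR − 1) / RR = 1 − 1/RR.
PN = (1.4 − 1) / 1.4 = 0.4 / 1.4 ≈ 0.2857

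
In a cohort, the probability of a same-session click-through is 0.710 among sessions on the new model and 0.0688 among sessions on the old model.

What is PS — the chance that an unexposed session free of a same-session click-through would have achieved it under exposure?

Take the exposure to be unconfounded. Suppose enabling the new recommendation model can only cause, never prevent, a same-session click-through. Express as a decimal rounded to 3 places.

Let p₁ = 0.71, p₀ = 0.0688.
Under exogeneity and monotonicity, PS = (p₁ − p₀) / (1 − p₀).
PS = (0.71 − 0.0688) / (1 − 0.0688) = 0.6412 / 0.9312 ≈ 0.6886

PS ≈ 0.689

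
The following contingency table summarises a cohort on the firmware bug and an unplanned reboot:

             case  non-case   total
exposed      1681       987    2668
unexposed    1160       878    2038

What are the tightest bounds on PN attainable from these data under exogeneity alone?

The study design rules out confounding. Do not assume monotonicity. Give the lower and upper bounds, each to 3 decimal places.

0.097 ≤ PN ≤ 0.684

p₁ = P(outcome | exposed) = 1681/2668 = 0.63006
p₀ = P(outcome | unexposed) = 1160/2038 = 0.56919
Under exogeneity alone the bounds on PN are max{0,(p₁−p₀)/p₁} ≤ PN ≤ min{1,(1−p₀)/p₁}.
  lower = (p₁ − p₀)/p₁ = 0.060874 / 0.63006 ≈ 0.0966
  upper = min{1, (1 − p₀)/p₁} = 0.43081 / 0.63006 ≈ 0.6838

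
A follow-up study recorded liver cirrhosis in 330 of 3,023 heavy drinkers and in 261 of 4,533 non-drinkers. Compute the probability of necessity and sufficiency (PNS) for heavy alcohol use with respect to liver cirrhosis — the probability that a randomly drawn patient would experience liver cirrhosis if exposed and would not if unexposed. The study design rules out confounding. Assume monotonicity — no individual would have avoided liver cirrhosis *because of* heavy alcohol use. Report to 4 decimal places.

p₁ = P(outcome | exposed) = 330/3023 = 0.10916
p₀ = P(outcome | unexposed) = 261/4533 = 0.057578
Under exogeneity and monotonicity, PNS = p₁ − p₀.
PNS = 0.10916 − 0.057578 = 0.051585

PNS ≈ 0.0516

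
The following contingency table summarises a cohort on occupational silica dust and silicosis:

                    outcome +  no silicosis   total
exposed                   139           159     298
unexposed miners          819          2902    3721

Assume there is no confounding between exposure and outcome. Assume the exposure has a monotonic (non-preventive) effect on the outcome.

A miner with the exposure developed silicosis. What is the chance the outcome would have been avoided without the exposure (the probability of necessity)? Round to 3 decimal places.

p₁ = P(outcome | exposed) = 139/298 = 0.46644
p₀ = P(outcome | unexposed) = 819/3721 = 0.2201
Under exogeneity and monotonicity, PN = (p₁ − p₀)/p₁.
PN = (0.46644 − 0.2201) / 0.46644 ≈ 0.5281

PN ≈ 0.528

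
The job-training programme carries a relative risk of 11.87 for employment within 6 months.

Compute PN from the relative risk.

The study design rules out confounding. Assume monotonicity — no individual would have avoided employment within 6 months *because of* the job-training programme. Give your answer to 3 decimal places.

PN ≈ 0.916

Under exogeneity and monotonicity, PN = (RR − 1) / RR = 1 − 1/RR.
PN = (11.87 − 1) / 11.87 = 10.87 / 11.87 ≈ 0.9158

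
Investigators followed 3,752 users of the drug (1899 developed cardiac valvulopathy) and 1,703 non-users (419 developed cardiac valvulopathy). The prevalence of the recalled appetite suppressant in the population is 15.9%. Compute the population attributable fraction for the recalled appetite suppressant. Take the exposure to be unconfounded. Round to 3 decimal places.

PAF ≈ 0.144

p₁ = P(outcome | exposed) = 1899/3752 = 0.50613
p₀ = P(outcome | unexposed) = 419/1703 = 0.24604
Overall risk P(Y=1) = π·p₁ + (1−π)·p₀ = 0.159×0.50613 + 0.841×0.24604 = 0.28739.
Under exogeneity, PAF = [P(Y=1) − p₀] / P(Y=1).
PAF = (0.28739 − 0.24604) / 0.28739 ≈ 0.1439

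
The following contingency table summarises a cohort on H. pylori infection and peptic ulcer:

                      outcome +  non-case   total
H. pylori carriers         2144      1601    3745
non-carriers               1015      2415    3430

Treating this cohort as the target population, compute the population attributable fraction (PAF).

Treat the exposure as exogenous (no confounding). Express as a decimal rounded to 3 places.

PAF ≈ 0.328

p₁ = P(outcome | exposed) = 2144/3745 = 0.5725
p₀ = P(outcome | unexposed) = 1015/3430 = 0.29592
Exposure prevalence π = 3745/7175 = 0.52195; overall risk P(Y=1) = 0.44028.
Under exogeneity, PAF = [P(Y=1) − p₀]/P(Y=1).
PAF = (0.44028 − 0.29592) / 0.44028 ≈ 0.3279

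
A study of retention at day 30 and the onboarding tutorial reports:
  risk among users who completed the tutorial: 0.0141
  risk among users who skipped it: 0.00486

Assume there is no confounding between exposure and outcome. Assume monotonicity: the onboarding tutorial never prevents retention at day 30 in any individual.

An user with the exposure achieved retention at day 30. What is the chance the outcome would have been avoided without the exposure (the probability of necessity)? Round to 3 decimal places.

Let p₁ = 0.0141, p₀ = 0.00486.
Under exogeneity and monotonicity, PN = (p₁ − p₀) / p₁.
PN = (0.0141 − 0.00486) / 0.0141 = 0.00924 / 0.0141 ≈ 0.6553

PN ≈ 0.655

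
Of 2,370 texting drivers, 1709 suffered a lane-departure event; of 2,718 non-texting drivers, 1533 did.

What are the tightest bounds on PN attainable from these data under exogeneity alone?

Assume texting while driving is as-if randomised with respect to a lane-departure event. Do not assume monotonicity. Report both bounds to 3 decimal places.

0.218 ≤ PN ≤ 0.605

p₁ = P(outcome | exposed) = 1709/2370 = 0.7211
p₀ = P(outcome | unexposed) = 1533/2718 = 0.56402
Under exogeneity alone the bounds on PN are max{0,(p₁−p₀)/p₁} ≤ PN ≤ min{1,(1−p₀)/p₁}.
  lower = (p₁ − p₀)/p₁ = 0.15708 / 0.7211 ≈ 0.2178
  upper = min{1, (1 − p₀)/p₁} = 0.43598 / 0.7211 ≈ 0.6046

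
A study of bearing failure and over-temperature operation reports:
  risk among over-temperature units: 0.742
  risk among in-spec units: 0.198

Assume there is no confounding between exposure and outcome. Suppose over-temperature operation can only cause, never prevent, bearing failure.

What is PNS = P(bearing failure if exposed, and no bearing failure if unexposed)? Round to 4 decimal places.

PNS ≈ 0.5440

Let p₁ = 0.742, p₀ = 0.198.
Under exogeneity and monotonicity, PNS = p₁ − p₀.
PNS = 0.742 − 0.198 = 0.544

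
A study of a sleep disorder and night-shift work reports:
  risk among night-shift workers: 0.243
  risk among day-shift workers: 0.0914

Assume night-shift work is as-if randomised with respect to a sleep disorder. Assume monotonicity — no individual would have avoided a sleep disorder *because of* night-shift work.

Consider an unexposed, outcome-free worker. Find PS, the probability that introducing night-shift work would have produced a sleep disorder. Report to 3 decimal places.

Let p₁ = 0.243, p₀ = 0.0914.
Under exogeneity and monotonicity, PS = (p₁ − p₀) / (1 − p₀).
PS = (0.243 − 0.0914) / (1 − 0.0914) = 0.1516 / 0.9086 ≈ 0.1669

PS ≈ 0.167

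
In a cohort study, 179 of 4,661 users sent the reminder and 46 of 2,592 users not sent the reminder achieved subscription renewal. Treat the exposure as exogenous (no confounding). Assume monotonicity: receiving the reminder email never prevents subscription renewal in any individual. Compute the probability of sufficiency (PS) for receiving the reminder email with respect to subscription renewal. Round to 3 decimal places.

p₁ = P(outcome | exposed) = 179/4661 = 0.038404
p₀ = P(outcome | unexposed) = 46/2592 = 0.017747
Under exogeneity and monotonicity, PS = (p₁ − p₀) / (1 − p₀).
PS = (0.038404 − 0.017747) / (1 − 0.017747) = 0.020657 / 0.98225 ≈ 0.0210

PS ≈ 0.021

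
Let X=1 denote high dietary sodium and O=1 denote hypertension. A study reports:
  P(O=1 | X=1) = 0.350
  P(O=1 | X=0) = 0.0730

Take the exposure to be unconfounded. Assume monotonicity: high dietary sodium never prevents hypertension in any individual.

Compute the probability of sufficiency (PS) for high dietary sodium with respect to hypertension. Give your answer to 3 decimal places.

PS ≈ 0.299

Let p₁ = 0.35, p₀ = 0.073.
Under exogeneity and monotonicity, PS = (p₁ − p₀) / (1 − p₀).
PS = (0.35 − 0.073) / (1 − 0.073) = 0.277 / 0.927 ≈ 0.2988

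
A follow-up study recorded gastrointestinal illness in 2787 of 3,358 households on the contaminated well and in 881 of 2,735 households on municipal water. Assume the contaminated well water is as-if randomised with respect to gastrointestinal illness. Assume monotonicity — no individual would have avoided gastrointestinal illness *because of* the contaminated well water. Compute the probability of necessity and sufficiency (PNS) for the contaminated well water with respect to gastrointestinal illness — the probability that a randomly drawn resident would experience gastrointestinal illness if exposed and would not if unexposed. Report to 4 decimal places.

PNS ≈ 0.5078

p₁ = P(outcome | exposed) = 2787/3358 = 0.82996
p₀ = P(outcome | unexposed) = 881/2735 = 0.32212
Under exogeneity and monotonicity, PNS = p₁ − p₀.
PNS = 0.82996 − 0.32212 = 0.50784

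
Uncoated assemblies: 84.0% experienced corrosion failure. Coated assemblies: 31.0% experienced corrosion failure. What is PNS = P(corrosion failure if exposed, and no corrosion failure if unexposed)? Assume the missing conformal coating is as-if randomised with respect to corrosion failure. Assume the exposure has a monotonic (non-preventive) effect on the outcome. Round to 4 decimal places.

PNS ≈ 0.5300

p₁ = 0.84, p₀ = 0.31.
Under exogeneity and monotonicity, PNS = p₁ − p₀.
PNS = 0.84 − 0.31 = 0.53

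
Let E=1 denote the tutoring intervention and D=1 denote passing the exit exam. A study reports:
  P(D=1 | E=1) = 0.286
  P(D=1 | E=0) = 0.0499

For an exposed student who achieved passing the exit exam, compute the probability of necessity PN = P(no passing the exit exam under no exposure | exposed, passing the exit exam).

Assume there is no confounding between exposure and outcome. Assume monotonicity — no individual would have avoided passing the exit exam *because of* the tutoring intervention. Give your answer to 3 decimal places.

Let p₁ = 0.286, p₀ = 0.0499.
Under exogeneity and monotonicity, PN = (p₁ − p₀) / p₁.
PN = (0.286 − 0.0499) / 0.286 = 0.2361 / 0.286 ≈ 0.8255

PN ≈ 0.826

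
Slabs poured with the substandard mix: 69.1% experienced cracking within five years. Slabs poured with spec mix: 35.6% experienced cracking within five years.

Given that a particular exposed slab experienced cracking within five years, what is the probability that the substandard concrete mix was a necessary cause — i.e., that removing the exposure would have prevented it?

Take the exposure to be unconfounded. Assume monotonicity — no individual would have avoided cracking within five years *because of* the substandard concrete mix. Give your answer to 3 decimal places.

PN ≈ 0.485

p₁ = 0.691, p₀ = 0.356.
Under exogeneity and monotonicity, PN = (p₁ − p₀) / p₁.
PN = (0.691 − 0.356) / 0.691 = 0.335 / 0.691 ≈ 0.4848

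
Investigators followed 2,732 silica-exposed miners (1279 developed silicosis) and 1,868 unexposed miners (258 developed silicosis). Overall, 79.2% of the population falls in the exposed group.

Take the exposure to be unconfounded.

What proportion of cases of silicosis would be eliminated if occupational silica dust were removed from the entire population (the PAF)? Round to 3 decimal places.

p₁ = P(outcome | exposed) = 1279/2732 = 0.46816
p₀ = P(outcome | unexposed) = 258/1868 = 0.13812
Overall risk P(Y=1) = π·p₁ + (1−π)·p₀ = 0.792×0.46816 + 0.208×0.13812 = 0.39951.
Under exogeneity, PAF = [P(Y=1) − p₀] / P(Y=1).
PAF = (0.39951 − 0.13812) / 0.39951 ≈ 0.6543

PAF ≈ 0.654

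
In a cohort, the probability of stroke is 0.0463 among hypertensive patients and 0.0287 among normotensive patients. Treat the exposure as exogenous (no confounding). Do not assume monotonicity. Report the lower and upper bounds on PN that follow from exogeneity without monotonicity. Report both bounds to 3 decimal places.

Let p₁ = 0.0463, p₀ = 0.0287.
Under exogeneity alone the bounds on PN are max{0,(p₁−p₀)/p₁} ≤ PN ≤ min{1,(1−p₀)/p₁}.
  lower = (p₁ − p₀)/p₁ = 0.0176 / 0.0463 ≈ 0.3801
  upper = min{1, (1 − p₀)/p₁} = 0.9713 / 0.0463 ≈ 20.9784 → capped at 1

0.380 ≤ PN ≤ 1.000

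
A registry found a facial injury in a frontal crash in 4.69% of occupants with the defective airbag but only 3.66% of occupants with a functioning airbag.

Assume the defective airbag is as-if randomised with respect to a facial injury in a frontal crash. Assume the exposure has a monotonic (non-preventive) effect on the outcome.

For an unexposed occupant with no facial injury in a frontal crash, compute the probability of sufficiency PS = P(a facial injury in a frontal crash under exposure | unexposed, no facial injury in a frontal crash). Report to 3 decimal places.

p₁ = 0.0469, p₀ = 0.0366.
Under exogeneity and monotonicity, PS = (p₁ − p₀) / (1 − p₀).
PS = (0.0469 − 0.0366) / (1 − 0.0366) = 0.0103 / 0.9634 ≈ 0.0107

PS ≈ 0.011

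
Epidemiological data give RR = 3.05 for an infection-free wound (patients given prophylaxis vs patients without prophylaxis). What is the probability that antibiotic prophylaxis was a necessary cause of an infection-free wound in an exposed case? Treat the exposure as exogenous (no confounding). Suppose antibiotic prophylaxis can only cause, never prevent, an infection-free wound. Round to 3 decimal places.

PN ≈ 0.672

Under exogeneity and monotonicity, PN = (RR − 1) / RR = 1 − 1/RR.
PN = (3.05 − 1) / 3.05 = 2.05 / 3.05 ≈ 0.6721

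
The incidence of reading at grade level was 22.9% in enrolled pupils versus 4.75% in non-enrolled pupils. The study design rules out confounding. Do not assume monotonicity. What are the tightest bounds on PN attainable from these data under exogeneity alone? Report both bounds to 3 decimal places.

0.793 ≤ PN ≤ 1.000

p₁ = 0.229, p₀ = 0.0475.
Under exogeneity alone the bounds on PN are max{0,(p₁−p₀)/p₁} ≤ PN ≤ min{1,(1−p₀)/p₁}.
  lower = (p₁ − p₀)/p₁ = 0.1815 / 0.229 ≈ 0.7926
  upper = min{1, (1 − p₀)/p₁} = 0.9525 / 0.229 ≈ 4.1594 → capped at 1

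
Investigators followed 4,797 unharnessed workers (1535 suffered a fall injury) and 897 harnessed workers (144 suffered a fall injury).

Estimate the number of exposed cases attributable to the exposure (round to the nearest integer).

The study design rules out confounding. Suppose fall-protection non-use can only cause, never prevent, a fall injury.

p₁ = P(outcome | exposed) = 1535/4797 = 0.31999
p₀ = P(outcome | unexposed) = 144/897 = 0.16054
PN = (p₁ − p₀)/p₁ = (0.31999 − 0.16054) / 0.31999 ≈ 0.49831.
Attributable cases ≈ PN × (exposed cases) = 0.49831 × 1535 ≈ 764.91.

about 765 cases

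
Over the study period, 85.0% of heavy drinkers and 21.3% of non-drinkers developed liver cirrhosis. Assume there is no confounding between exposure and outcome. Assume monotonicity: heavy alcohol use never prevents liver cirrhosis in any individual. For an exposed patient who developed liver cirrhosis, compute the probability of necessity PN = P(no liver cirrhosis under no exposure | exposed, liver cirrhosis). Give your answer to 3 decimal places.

PN ≈ 0.749

p₁ = 0.85, p₀ = 0.213.
Under exogeneity and monotonicity, PN = (p₁ − p₀) / p₁.
PN = (0.85 − 0.213) / 0.85 = 0.637 / 0.85 ≈ 0.7494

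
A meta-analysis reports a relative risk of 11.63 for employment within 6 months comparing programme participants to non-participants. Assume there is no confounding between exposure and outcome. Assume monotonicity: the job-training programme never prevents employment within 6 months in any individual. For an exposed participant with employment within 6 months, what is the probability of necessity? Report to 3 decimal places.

PN ≈ 0.914

Under exogeneity and monotonicity, PN = (RR − 1) / RR = 1 − 1/RR.
PN = (11.63 − 1) / 11.63 = 10.63 / 11.63 ≈ 0.9140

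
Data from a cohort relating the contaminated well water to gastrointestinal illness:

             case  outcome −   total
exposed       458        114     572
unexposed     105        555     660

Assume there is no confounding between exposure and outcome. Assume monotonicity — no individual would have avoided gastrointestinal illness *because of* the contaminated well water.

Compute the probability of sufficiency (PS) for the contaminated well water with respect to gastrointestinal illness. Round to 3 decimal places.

p₁ = P(outcome | exposed) = 458/572 = 0.8007
p₀ = P(outcome | unexposed) = 105/660 = 0.15909
Under exogeneity and monotonicity, PS = (p₁ − p₀)/(1 − p₀).
PS = (0.8007 − 0.15909) / 0.84091 ≈ 0.7630

PS ≈ 0.763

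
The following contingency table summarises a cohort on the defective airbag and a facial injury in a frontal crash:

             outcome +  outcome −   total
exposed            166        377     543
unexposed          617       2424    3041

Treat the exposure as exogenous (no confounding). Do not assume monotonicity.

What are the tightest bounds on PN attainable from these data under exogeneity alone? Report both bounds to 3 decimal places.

0.336 ≤ PN ≤ 1.000

p₁ = P(outcome | exposed) = 166/543 = 0.30571
p₀ = P(outcome | unexposed) = 617/3041 = 0.20289
Under exogeneity alone the bounds on PN are max{0,(p₁−p₀)/p₁} ≤ PN ≤ min{1,(1−p₀)/p₁}.
  lower = (p₁ − p₀)/p₁ = 0.10282 / 0.30571 ≈ 0.3363
  upper = min{1, (1 − p₀)/p₁} = 0.79711 / 0.30571 ≈ 2.6074 → capped at 1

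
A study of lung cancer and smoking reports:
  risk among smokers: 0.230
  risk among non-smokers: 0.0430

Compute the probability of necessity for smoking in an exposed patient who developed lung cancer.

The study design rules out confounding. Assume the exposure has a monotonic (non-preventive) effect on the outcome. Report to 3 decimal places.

PN ≈ 0.813

Let p₁ = 0.23, p₀ = 0.043.
Under exogeneity and monotonicity, PN = (p₁ − p₀) / p₁.
PN = (0.23 − 0.043) / 0.23 = 0.187 / 0.23 ≈ 0.8130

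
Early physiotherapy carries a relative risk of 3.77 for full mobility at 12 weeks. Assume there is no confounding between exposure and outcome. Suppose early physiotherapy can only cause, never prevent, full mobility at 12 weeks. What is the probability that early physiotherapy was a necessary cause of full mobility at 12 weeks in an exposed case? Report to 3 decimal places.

PN ≈ 0.735

Under exogeneity and monotonicity, PN = (RR − 1) / RR = 1 − 1/RR.
PN = (3.77 − 1) / 3.77 = 2.77 / 3.77 ≈ 0.7347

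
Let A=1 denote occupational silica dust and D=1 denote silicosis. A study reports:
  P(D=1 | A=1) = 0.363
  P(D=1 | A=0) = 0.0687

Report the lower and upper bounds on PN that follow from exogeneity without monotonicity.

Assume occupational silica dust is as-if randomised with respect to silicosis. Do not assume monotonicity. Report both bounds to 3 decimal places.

0.811 ≤ PN ≤ 1.000

Let p₁ = 0.363, p₀ = 0.0687.
Under exogeneity alone the bounds on PN are max{0,(p₁−p₀)/p₁} ≤ PN ≤ min{1,(1−p₀)/p₁}.
  lower = (p₁ − p₀)/p₁ = 0.2943 / 0.363 ≈ 0.8107
  upper = min{1, (1 − p₀)/p₁} = 0.9313 / 0.363 ≈ 2.5656 → capped at 1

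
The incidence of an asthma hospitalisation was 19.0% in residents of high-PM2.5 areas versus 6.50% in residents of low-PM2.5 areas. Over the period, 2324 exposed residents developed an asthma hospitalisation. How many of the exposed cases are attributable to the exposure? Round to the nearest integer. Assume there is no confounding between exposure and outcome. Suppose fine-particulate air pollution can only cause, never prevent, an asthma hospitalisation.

p₁ = 0.19, p₀ = 0.065.
PN = (p₁ − p₀)/p₁ = (0.19 − 0.065) / 0.19 ≈ 0.65789.
Attributable cases ≈ PN × (exposed cases) = 0.65789 × 2324 ≈ 1528.95.

about 1529 cases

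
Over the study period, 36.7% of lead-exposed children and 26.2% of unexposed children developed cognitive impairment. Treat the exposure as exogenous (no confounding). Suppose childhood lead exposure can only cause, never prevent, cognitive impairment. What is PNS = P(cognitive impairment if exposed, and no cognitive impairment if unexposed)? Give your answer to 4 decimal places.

p₁ = 0.367, p₀ = 0.262.
Under exogeneity and monotonicity, PNS = p₁ − p₀.
PNS = 0.367 − 0.262 = 0.105

PNS ≈ 0.1050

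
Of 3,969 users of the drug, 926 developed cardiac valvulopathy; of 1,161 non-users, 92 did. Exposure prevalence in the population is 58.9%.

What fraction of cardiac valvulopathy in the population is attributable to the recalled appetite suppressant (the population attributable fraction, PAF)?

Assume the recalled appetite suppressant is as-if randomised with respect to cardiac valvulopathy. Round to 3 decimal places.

p₁ = P(outcome | exposed) = 926/3969 = 0.23331
p₀ = P(outcome | unexposed) = 92/1161 = 0.079242
Overall risk P(Y=1) = π·p₁ + (1−π)·p₀ = 0.589×0.23331 + 0.411×0.079242 = 0.16999.
Under exogeneity, PAF = [P(Y=1) − p₀] / P(Y=1).
PAF = (0.16999 − 0.079242) / 0.16999 ≈ 0.5338

PAF ≈ 0.534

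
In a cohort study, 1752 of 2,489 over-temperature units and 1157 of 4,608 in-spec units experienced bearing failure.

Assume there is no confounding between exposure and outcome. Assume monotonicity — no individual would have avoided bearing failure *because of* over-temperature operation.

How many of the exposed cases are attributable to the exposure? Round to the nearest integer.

p₁ = P(outcome | exposed) = 1752/2489 = 0.7039
p₀ = P(outcome | unexposed) = 1157/4608 = 0.25109
PN = (p₁ − p₀)/p₁ = (0.7039 − 0.25109) / 0.7039 ≈ 0.64329.
Attributable cases ≈ PN × (exposed cases) = 0.64329 × 1752 ≈ 1127.05.

about 1127 cases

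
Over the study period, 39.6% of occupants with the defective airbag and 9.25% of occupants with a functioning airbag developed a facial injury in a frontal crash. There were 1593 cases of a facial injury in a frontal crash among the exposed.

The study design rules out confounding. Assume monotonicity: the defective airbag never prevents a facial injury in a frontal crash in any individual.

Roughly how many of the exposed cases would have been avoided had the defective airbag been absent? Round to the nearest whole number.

p₁ = 0.396, p₀ = 0.0925.
PN = (p₁ − p₀)/p₁ = (0.396 − 0.0925) / 0.396 ≈ 0.76641.
Attributable cases ≈ PN × (exposed cases) = 0.76641 × 1593 ≈ 1220.90.

about 1221 cases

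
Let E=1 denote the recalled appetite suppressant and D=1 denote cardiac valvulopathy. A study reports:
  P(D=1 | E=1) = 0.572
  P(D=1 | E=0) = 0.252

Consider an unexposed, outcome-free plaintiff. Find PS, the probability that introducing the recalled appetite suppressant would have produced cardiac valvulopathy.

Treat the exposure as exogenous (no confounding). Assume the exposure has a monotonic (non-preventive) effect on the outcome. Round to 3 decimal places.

Let p₁ = 0.572, p₀ = 0.252.
Under exogeneity and monotonicity, PS = (p₁ − p₀) / (1 − p₀).
PS = (0.572 − 0.252) / (1 − 0.252) = 0.32 / 0.748 ≈ 0.4278

PS ≈ 0.428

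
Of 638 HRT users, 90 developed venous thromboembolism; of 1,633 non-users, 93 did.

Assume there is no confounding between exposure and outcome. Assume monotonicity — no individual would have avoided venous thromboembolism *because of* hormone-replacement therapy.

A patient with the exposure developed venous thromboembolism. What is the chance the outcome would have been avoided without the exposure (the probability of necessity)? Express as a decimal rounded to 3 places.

PN ≈ 0.596

p₁ = P(outcome | exposed) = 90/638 = 0.14107
p₀ = P(outcome | unexposed) = 93/1633 = 0.05695
Under exogeneity and monotonicity, PN = (p₁ − p₀) / p₁.
PN = (0.14107 − 0.05695) / 0.14107 = 0.084115 / 0.14107 ≈ 0.5963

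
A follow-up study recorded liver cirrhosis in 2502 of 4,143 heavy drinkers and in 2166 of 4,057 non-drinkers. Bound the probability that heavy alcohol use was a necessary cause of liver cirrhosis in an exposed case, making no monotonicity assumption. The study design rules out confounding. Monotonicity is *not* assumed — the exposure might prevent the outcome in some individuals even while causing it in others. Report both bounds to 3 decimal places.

0.116 ≤ PN ≤ 0.772

p₁ = P(outcome | exposed) = 2502/4143 = 0.60391
p₀ = P(outcome | unexposed) = 2166/4057 = 0.53389
Under exogeneity alone the bounds on PN are max{0,(p₁−p₀)/p₁} ≤ PN ≤ min{1,(1−p₀)/p₁}.
  lower = (p₁ − p₀)/p₁ = 0.070018 / 0.60391 ≈ 0.1159
  upper = min{1, (1 − p₀)/p₁} = 0.46611 / 0.60391 ≈ 0.7718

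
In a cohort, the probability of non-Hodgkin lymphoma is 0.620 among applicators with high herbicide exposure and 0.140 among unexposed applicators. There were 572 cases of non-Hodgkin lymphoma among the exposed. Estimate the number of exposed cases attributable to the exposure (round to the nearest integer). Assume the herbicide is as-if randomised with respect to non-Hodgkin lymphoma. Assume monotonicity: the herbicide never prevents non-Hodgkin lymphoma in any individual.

Let p₁ = 0.62, p₀ = 0.14.
PN = (p₁ − p₀)/p₁ = (0.62 − 0.14) / 0.62 ≈ 0.77419.
Attributable cases ≈ PN × (exposed cases) = 0.77419 × 572 ≈ 442.84.

about 443 cases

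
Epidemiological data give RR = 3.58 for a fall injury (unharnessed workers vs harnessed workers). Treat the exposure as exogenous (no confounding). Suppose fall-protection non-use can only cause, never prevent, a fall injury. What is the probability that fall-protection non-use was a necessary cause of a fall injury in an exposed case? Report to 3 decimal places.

PN ≈ 0.721

Under exogeneity and monotonicity, PN = (RR − 1) / RR = 1 − 1/RR.
PN = (3.58 − 1) / 3.58 = 2.58 / 3.58 ≈ 0.7207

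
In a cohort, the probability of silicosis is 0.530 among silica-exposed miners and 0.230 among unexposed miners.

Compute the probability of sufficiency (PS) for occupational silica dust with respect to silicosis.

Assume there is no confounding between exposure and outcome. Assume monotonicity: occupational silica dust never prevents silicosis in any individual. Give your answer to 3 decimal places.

Let p₁ = 0.53, p₀ = 0.23.
Under exogeneity and monotonicity, PS = (p₁ − p₀) / (1 − p₀).
PS = (0.53 − 0.23) / (1 − 0.23) = 0.3 / 0.77 ≈ 0.3896

PS ≈ 0.390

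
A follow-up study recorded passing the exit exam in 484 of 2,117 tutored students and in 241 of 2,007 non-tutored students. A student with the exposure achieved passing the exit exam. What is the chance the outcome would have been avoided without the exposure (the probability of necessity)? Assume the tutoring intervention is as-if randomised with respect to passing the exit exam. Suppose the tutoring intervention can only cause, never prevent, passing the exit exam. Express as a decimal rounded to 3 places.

PN ≈ 0.475

p₁ = P(outcome | exposed) = 484/2117 = 0.22863
p₀ = P(outcome | unexposed) = 241/2007 = 0.12008
Under exogeneity and monotonicity, PN = (p₁ − p₀) / p₁.
PN = (0.22863 − 0.12008) / 0.22863 = 0.10855 / 0.22863 ≈ 0.4748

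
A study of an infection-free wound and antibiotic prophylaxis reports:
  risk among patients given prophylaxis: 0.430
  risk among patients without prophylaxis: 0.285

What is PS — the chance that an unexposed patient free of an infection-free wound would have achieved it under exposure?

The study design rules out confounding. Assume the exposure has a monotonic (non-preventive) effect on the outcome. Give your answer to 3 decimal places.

Let p₁ = 0.43, p₀ = 0.285.
Under exogeneity and monotonicity, PS = (p₁ − p₀) / (1 − p₀).
PS = (0.43 − 0.285) / (1 − 0.285) = 0.145 / 0.715 ≈ 0.2028

PS ≈ 0.203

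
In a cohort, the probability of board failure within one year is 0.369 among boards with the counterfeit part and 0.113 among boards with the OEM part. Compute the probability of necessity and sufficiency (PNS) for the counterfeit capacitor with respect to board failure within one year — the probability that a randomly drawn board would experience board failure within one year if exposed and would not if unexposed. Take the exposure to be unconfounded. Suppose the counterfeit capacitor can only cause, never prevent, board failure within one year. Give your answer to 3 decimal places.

Let p₁ = 0.369, p₀ = 0.113.
Under exogeneity and monotonicity, PNS = p₁ − p₀.
PNS = 0.369 − 0.113 = 0.256

PNS ≈ 0.256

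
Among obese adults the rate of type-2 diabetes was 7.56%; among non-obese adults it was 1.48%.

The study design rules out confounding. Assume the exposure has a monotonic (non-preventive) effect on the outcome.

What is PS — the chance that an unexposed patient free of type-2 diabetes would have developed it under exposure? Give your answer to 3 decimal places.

PS ≈ 0.062

p₁ = 0.0756, p₀ = 0.0148.
Under exogeneity and monotonicity, PS = (p₁ − p₀) / (1 − p₀).
PS = (0.0756 − 0.0148) / (1 − 0.0148) = 0.0608 / 0.9852 ≈ 0.0617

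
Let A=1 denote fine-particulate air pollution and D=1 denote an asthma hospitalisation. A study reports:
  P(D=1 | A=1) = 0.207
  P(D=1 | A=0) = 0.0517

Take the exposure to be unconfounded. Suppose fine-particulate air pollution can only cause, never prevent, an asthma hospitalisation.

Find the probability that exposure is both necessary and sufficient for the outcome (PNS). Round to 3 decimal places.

PNS ≈ 0.155

Let p₁ = 0.207, p₀ = 0.0517.
Under exogeneity and monotonicity, PNS = p₁ − p₀.
PNS = 0.207 − 0.0517 = 0.1553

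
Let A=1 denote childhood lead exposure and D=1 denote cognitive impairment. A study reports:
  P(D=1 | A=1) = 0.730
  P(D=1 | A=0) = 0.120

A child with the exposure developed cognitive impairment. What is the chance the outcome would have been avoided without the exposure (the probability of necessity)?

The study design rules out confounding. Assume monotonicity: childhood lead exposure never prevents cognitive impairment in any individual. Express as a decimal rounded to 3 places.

PN ≈ 0.836

Let p₁ = 0.73, p₀ = 0.12.
Under exogeneity and monotonicity, PN = (p₁ − p₀) / p₁.
PN = (0.73 − 0.12) / 0.73 = 0.61 / 0.73 ≈ 0.8356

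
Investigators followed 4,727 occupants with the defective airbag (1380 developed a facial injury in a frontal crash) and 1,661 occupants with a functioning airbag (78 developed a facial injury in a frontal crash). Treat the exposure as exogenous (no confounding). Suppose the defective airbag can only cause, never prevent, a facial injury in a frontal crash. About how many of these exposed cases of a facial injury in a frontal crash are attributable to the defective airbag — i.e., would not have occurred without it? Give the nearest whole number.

p₁ = P(outcome | exposed) = 1380/4727 = 0.29194
p₀ = P(outcome | unexposed) = 78/1661 = 0.04696
PN = (p₁ − p₀)/p₁ = (0.29194 − 0.04696) / 0.29194 ≈ 0.83915.
Attributable cases ≈ PN × (exposed cases) = 0.83915 × 1380 ≈ 1158.02.

about 1158 cases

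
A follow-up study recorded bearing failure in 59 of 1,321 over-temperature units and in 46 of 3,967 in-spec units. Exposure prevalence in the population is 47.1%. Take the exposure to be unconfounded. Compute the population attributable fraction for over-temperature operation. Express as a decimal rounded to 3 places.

PAF ≈ 0.573

p₁ = P(outcome | exposed) = 59/1321 = 0.044663
p₀ = P(outcome | unexposed) = 46/3967 = 0.011596
Overall risk P(Y=1) = π·p₁ + (1−π)·p₀ = 0.471×0.044663 + 0.529×0.011596 = 0.02717.
Under exogeneity, PAF = [P(Y=1) − p₀] / P(Y=1).
PAF = (0.02717 − 0.011596) / 0.02717 ≈ 0.5732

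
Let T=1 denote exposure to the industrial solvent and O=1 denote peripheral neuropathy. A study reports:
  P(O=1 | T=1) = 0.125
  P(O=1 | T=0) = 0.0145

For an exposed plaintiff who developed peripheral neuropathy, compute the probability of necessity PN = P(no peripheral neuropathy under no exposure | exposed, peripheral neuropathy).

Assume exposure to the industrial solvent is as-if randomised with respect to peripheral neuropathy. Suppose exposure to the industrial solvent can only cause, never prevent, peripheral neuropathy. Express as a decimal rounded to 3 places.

Let p₁ = 0.125, p₀ = 0.0145.
Under exogeneity and monotonicity, PN = (p₁ − p₀) / p₁.
PN = (0.125 − 0.0145) / 0.125 = 0.1105 / 0.125 ≈ 0.8840

PN ≈ 0.884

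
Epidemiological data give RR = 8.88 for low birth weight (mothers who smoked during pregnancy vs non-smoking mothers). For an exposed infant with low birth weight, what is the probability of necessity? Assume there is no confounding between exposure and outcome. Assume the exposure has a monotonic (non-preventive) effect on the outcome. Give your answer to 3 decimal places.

Under exogeneity and monotonicity, PN = (RR − 1) / RR = 1 − 1/RR.
PN = (8.88 − 1) / 8.88 = 7.88 / 8.88 ≈ 0.8874

PN ≈ 0.887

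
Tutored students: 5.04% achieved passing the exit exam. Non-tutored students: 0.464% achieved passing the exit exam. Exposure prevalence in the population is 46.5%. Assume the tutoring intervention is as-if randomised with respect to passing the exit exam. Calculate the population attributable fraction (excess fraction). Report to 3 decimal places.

PAF ≈ 0.821

p₁ = 0.0504, p₀ = 0.00464.
Overall risk P(Y=1) = π·p₁ + (1−π)·p₀ = 0.465×0.0504 + 0.535×0.00464 = 0.025918.
Under exogeneity, PAF = [P(Y=1) − p₀] / P(Y=1).
PAF = (0.025918 − 0.00464) / 0.025918 ≈ 0.8210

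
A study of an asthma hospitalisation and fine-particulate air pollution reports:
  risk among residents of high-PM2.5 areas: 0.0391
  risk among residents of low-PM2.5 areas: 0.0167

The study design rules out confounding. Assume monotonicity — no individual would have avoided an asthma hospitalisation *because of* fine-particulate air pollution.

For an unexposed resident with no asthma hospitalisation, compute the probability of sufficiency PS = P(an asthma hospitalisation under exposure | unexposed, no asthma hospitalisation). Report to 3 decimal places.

Let p₁ = 0.0391, p₀ = 0.0167.
Under exogeneity and monotonicity, PS = (p₁ − p₀) / (1 − p₀).
PS = (0.0391 − 0.0167) / (1 − 0.0167) = 0.0224 / 0.9833 ≈ 0.0228

PS ≈ 0.023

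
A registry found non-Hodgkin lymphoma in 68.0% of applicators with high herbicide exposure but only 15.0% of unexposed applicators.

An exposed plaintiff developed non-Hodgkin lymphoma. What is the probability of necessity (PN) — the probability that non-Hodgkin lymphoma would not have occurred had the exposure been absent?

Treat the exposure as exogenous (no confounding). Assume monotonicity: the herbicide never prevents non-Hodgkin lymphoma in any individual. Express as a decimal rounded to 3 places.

PN ≈ 0.779

p₁ = 0.68, p₀ = 0.15.
Under exogeneity and monotonicity, PN = (p₁ − p₀) / p₁.
PN = (0.68 − 0.15) / 0.68 = 0.53 / 0.68 ≈ 0.7794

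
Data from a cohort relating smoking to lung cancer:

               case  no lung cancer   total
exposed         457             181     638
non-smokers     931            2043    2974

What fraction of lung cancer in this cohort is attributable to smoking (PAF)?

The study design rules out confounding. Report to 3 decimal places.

PAF ≈ 0.185

p₁ = P(outcome | exposed) = 457/638 = 0.7163
p₀ = P(outcome | unexposed) = 931/2974 = 0.31305
Exposure prevalence π = 638/3612 = 0.17663; overall risk P(Y=1) = 0.38427.
Under exogeneity, PAF = [P(Y=1) − p₀]/P(Y=1).
PAF = (0.38427 − 0.31305) / 0.38427 ≈ 0.1854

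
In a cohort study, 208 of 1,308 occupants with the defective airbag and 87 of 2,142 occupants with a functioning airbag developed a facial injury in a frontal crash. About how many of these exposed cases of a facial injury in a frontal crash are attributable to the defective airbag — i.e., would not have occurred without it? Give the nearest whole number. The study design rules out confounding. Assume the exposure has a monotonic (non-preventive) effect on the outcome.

p₁ = P(outcome | exposed) = 208/1308 = 0.15902
p₀ = P(outcome | unexposed) = 87/2142 = 0.040616
PN = (p₁ − p₀)/p₁ = (0.15902 − 0.040616) / 0.15902 ≈ 0.74459.
Attributable cases ≈ PN × (exposed cases) = 0.74459 × 208 ≈ 154.87.

about 155 cases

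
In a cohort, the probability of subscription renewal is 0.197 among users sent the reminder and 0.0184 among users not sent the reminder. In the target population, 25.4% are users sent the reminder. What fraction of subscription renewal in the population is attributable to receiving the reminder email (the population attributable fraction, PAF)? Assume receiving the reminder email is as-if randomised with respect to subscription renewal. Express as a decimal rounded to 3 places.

Let p₁ = 0.197, p₀ = 0.0184.
Overall risk P(Y=1) = π·p₁ + (1−π)·p₀ = 0.254×0.197 + 0.746×0.0184 = 0.063764.
Under exogeneity, PAF = [P(Y=1) − p₀] / P(Y=1).
PAF = (0.063764 − 0.0184) / 0.063764 ≈ 0.7114

PAF ≈ 0.711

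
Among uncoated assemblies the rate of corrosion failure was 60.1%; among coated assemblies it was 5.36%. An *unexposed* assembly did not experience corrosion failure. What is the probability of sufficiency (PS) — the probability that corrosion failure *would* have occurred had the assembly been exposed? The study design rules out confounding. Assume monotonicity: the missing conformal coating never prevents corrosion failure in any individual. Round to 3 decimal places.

PS ≈ 0.578

p₁ = 0.601, p₀ = 0.0536.
Under exogeneity and monotonicity, PS = (p₁ − p₀) / (1 − p₀).
PS = (0.601 − 0.0536) / (1 − 0.0536) = 0.5474 / 0.9464 ≈ 0.5784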